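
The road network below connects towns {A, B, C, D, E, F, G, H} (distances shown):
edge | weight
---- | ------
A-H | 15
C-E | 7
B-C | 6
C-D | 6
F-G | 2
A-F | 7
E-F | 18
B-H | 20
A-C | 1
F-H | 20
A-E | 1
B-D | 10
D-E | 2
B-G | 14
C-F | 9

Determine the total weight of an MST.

34

Kruskal: consider edges lightest-first.
A-C (1): add — endpoints in different components.
A-E (1): add — endpoints in different components.
D-E (2): add — endpoints in different components.
F-G (2): add — endpoints in different components.
B-C (6): add — endpoints in different components.
C-D (6): skip — C and D already connected.
A-F (7): add — endpoints in different components.
C-E (7): skip — C and E already connected.
C-F (9): skip — C and F already connected.
B-D (10): skip — B and D already connected.
B-G (14): skip — B and G already connected.
A-H (15): add — endpoints in different components.
MST edges: A-C, A-E, D-E, F-G, B-C, A-F, A-H; total weight 1+1+2+2+6+7+15 = 34.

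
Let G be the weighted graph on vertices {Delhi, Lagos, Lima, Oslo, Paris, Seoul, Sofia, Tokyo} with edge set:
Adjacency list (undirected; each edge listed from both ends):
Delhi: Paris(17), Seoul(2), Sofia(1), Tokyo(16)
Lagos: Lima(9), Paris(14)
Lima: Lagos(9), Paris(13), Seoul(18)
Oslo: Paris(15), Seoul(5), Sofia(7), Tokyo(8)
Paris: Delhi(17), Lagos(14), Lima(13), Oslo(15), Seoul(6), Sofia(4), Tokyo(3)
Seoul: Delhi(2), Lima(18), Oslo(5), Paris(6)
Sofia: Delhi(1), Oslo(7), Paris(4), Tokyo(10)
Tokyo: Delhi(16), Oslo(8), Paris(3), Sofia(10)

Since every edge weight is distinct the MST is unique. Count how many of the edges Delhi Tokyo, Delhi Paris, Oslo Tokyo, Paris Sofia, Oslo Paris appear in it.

Kruskal's algorithm — process edges by increasing weight (ties by edge label):
Delhi Sofia (1): add — endpoints in different components.
Delhi Seoul (2): add — endpoints in different components.
Paris Tokyo (3): add — endpoints in different components.
Paris Sofia (4): add — endpoints in different components.
Oslo Seoul (5): add — endpoints in different components.
Paris Seoul (6): skip — Paris and Seoul already connected.
Oslo Sofia (7): skip — Sofia and Oslo already connected.
Oslo Tokyo (8): skip — Tokyo and Oslo already connected.
Lagos Lima (9): add — endpoints in different components.
Sofia Tokyo (10): skip — Sofia and Tokyo already connected.
Lima Paris (13): add — endpoints in different components.
MST edge set: {Delhi Sofia, Delhi Seoul, Paris Tokyo, Paris Sofia, Oslo Seoul, Lagos Lima, Lima Paris}.
Of the listed edges, {Paris Sofia} are in the MST → 1.

1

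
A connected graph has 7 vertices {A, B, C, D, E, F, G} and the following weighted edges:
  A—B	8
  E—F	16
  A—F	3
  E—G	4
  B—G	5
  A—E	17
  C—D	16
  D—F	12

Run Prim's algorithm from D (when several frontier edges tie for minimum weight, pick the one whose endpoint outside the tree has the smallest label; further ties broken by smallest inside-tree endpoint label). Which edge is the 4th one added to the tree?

Grow the tree from D using Prim:
Step 1: cheapest edge leaving the tree is D—F (12); add F.
Step 2: cheapest edge leaving the tree is A—F (3); add A.
Step 3: cheapest edge leaving the tree is A—B (8); add B.
Step 4: cheapest edge leaving the tree is B—G (5); add G.
Step 5: cheapest edge leaving the tree is E—G (4); add E.
Step 6: cheapest edge leaving the tree is C—D (16); add C.
The 4th edge added is B—G.

B-G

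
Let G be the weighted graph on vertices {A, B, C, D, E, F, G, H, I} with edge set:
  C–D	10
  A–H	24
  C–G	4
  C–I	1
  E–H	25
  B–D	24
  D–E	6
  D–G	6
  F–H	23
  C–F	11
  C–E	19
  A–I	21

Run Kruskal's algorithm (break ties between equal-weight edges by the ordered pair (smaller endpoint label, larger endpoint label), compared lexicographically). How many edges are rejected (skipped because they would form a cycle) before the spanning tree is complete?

Kruskal's algorithm — process edges by increasing weight (ties by edge label):
C–I (1): add — endpoints in different components.
C–G (4): add — endpoints in different components.
D–E (6): add — endpoints in different components.
D–G (6): add — endpoints in different components.
C–D (10): skip — C and D already connected.
C–F (11): add — endpoints in different components.
C–E (19): skip — C and E already connected.
A–I (21): add — endpoints in different components.
F–H (23): add — endpoints in different components.
A–H (24): skip — A and H already connected.
B–D (24): add — endpoints in different components.
Edges rejected before the tree was complete: 3.

3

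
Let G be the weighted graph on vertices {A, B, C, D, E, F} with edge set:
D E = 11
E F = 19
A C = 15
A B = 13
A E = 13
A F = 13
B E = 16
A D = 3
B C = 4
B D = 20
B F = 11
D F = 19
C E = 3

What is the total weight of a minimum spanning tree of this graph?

32

Kruskal: consider edges lightest-first.
A D (3): add — endpoints in different components.
C E (3): add — endpoints in different components.
B C (4): add — endpoints in different components.
B F (11): add — endpoints in different components.
D E (11): add — endpoints in different components.
MST edges: A D, C E, B C, B F, D E; total weight 3+3+4+11+11 = 32.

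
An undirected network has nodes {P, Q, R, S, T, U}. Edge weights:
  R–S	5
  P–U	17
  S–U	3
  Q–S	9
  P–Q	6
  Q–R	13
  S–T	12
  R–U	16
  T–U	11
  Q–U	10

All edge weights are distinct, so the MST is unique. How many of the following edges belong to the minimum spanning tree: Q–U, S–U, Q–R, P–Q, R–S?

3

Sort edges by weight, then run Kruskal:
S–U (3): add. Components now {S,U} {Q} {T} {R} {P}
R–S (5): add. Components now {R,S,U} {Q} {T} {P}
P–Q (6): add. Components now {R,S,U} {P,Q} {T}
Q–S (9): add. Components now {P,Q,R,S,U} {T}
Q–U (10): skip — U and Q already connected.
T–U (11): add. Components now {P,Q,R,S,T,U}
MST edge set: {S–U, R–S, P–Q, Q–S, T–U}.
Of the listed edges, {S–U, P–Q, R–S} are in the MST → 3.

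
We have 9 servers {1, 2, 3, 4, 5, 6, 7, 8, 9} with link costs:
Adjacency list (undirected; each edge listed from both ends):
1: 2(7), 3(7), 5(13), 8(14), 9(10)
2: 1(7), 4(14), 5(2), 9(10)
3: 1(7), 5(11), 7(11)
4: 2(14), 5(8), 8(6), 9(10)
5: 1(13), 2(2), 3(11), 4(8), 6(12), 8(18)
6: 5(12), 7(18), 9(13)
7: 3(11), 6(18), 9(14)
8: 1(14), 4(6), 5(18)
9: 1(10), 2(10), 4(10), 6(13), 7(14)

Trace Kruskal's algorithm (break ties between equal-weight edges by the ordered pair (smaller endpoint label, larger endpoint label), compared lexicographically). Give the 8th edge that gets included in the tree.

Sort edges by weight, then run Kruskal:
2—5 (2): add — endpoints in different components.
4—8 (6): add — endpoints in different components.
1—2 (7): add — endpoints in different components.
1—3 (7): add — endpoints in different components.
4—5 (8): add — endpoints in different components.
1—9 (10): add — endpoints in different components.
2—9 (10): skip — 2 and 9 already connected.
4—9 (10): skip — 4 and 9 already connected.
3—5 (11): skip — 3 and 5 already connected.
3—7 (11): add — endpoints in different components.
5—6 (12): add — endpoints in different components.
The 8th edge added is 5—6.

5-6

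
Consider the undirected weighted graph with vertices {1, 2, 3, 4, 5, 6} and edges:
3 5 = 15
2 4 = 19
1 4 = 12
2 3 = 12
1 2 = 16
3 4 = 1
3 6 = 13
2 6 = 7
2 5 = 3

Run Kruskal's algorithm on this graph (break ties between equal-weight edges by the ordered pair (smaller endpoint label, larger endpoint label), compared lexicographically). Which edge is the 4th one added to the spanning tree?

1-4

Kruskal's algorithm — process edges by increasing weight (ties by edge label):
3 4 (1): add — endpoints in different components.
2 5 (3): add — endpoints in different components.
2 6 (7): add — endpoints in different components.
1 4 (12): add — endpoints in different components.
2 3 (12): add — endpoints in different components.
The 4th edge added is 1 4.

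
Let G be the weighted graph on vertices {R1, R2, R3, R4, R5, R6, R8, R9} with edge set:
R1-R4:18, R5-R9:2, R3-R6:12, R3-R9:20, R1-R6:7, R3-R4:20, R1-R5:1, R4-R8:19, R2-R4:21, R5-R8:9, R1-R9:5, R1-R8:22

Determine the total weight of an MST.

70

Kruskal's algorithm — process edges by increasing weight (ties by edge label):
R1-R5 (1): add — endpoints in different components.
R5-R9 (2): add — endpoints in different components.
R1-R9 (5): skip — R9 and R1 already connected.
R1-R6 (7): add — endpoints in different components.
R5-R8 (9): add — endpoints in different components.
R3-R6 (12): add — endpoints in different components.
R1-R4 (18): add — endpoints in different components.
R4-R8 (19): skip — R8 and R4 already connected.
R3-R4 (20): skip — R3 and R4 already connected.
R3-R9 (20): skip — R3 and R9 already connected.
R2-R4 (21): add — endpoints in different components.
MST edges: R1-R5, R5-R9, R1-R6, R5-R8, R3-R6, R1-R4, R2-R4; total weight 1+2+7+9+12+18+21 = 70.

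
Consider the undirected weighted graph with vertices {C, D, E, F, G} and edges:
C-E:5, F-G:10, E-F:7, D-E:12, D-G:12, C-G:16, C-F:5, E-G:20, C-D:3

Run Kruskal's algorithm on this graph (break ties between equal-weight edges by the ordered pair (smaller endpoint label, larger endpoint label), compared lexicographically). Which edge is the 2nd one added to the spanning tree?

Sort edges by weight, then run Kruskal:
C-D (3): add — endpoints in different components.
C-E (5): add — endpoints in different components.
C-F (5): add — endpoints in different components.
E-F (7): skip — E and F already connected.
F-G (10): add — endpoints in different components.
The 2nd edge added is C-E.

C-E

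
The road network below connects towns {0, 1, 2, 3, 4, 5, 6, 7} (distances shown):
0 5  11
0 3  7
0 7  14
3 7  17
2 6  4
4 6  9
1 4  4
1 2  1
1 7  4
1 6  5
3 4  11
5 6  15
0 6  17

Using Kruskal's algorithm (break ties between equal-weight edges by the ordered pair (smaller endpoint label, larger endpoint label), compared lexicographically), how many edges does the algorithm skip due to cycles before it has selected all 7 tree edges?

2

Sort edges by weight, then run Kruskal:
1 2 (1): add — endpoints in different components.
1 4 (4): add — endpoints in different components.
1 7 (4): add — endpoints in different components.
2 6 (4): add — endpoints in different components.
1 6 (5): skip — 1 and 6 already connected.
0 3 (7): add — endpoints in different components.
4 6 (9): skip — 4 and 6 already connected.
0 5 (11): add — endpoints in different components.
3 4 (11): add — endpoints in different components.
Edges rejected before the tree was complete: 2.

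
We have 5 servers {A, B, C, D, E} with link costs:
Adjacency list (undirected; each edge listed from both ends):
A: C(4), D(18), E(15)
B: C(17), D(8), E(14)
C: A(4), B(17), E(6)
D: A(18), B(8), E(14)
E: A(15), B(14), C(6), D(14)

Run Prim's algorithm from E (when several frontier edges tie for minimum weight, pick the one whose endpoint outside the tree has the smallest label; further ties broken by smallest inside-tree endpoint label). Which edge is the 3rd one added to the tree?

Grow the tree from E using Prim:
Step 1: frontier [C—E 6, B—E 14, D—E 14, A—E 15] → take C—E (6); add C.
Step 2: frontier [A—C 4, B—C 17, B—E 14, D—E 14, A—E 15] → take A—C (4); add A.
Step 3: frontier [A—D 18, B—C 17, B—E 14, D—E 14] → take B—E (14); add B.
Step 4: frontier [A—D 18, B—D 8, D—E 14] → take B—D (8); add D.
The 3rd edge added is B—E.

B-E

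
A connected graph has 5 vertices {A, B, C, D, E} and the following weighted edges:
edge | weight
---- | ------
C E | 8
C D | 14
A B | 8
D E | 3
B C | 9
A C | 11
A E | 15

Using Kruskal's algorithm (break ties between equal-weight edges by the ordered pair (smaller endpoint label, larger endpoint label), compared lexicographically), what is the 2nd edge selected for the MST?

Sort edges by weight, then run Kruskal:
D E (3): add — endpoints in different components.
A B (8): add — endpoints in different components.
C E (8): add — endpoints in different components.
B C (9): add — endpoints in different components.
The 2nd edge added is A B.

A-B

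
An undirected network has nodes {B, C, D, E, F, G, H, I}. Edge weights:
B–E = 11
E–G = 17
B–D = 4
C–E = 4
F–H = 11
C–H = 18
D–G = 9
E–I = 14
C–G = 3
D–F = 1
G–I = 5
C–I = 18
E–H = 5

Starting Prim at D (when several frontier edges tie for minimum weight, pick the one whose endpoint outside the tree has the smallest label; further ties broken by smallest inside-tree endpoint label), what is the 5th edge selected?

Grow the tree from D using Prim:
Step 1: cheapest edge leaving the tree is D–F (1); add F.
Step 2: cheapest edge leaving the tree is B–D (4); add B.
Step 3: cheapest edge leaving the tree is D–G (9); add G.
Step 4: cheapest edge leaving the tree is C–G (3); add C.
Step 5: cheapest edge leaving the tree is C–E (4); add E.
Step 6: cheapest edge leaving the tree is E–H (5); add H.
Step 7: cheapest edge leaving the tree is G–I (5); add I.
The 5th edge added is C–E.

C-E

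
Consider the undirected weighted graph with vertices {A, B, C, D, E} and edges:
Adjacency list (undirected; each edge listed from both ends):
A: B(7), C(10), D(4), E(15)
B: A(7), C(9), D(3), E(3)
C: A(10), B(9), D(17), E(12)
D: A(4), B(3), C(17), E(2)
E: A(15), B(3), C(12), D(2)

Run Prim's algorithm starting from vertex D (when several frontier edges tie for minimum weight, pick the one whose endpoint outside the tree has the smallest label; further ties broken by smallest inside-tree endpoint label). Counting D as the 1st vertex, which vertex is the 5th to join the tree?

Prim, starting at D.
Step 1: frontier [D E 2, B D 3, A D 4, C D 17] → take D E (2); add E.
Step 2: frontier [B D 3, A D 4, C D 17, B E 3, C E 12, A E 15] → take B D (3); add B.
Step 3: frontier [A B 7, B C 9, A D 4, C D 17, C E 12, A E 15] → take A D (4); add A.
Step 4: frontier [A C 10, B C 9, C D 17, C E 12] → take B C (9); add C.
Vertex order: D, E, B, A, C. The 5th vertex is C.

C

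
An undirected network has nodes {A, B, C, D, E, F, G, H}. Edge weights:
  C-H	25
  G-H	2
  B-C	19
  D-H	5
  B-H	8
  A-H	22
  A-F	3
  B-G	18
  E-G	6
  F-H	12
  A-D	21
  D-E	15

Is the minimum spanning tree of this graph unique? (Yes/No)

Yes

Sort edges by weight, then run Kruskal:
G-H (2): add — endpoints in different components.
A-F (3): add — endpoints in different components.
D-H (5): add — endpoints in different components.
E-G (6): add — endpoints in different components.
B-H (8): add — endpoints in different components.
F-H (12): add — endpoints in different components.
D-E (15): skip — D and E already connected.
B-G (18): skip — B and G already connected.
B-C (19): add — endpoints in different components.
Every non-tree edge has weight strictly greater than the heaviest edge on the tree path between its endpoints, so the MST is unique.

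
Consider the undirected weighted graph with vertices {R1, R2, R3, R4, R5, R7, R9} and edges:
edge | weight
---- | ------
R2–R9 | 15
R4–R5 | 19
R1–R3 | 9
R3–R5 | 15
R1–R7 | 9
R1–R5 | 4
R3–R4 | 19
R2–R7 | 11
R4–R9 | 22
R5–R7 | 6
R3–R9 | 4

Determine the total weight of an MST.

Prim, starting at R9.
Step 1: frontier [R3–R9 4, R2–R9 15, R4–R9 22] → take R3–R9 (4); add R3.
Step 2: frontier [R1–R3 9, R3–R5 15, R3–R4 19, R2–R9 15, R4–R9 22] → take R1–R3 (9); add R1.
Step 3: frontier [R1–R5 4, R1–R7 9, R3–R5 15, R3–R4 19, R2–R9 15, R4–R9 22] → take R1–R5 (4); add R5.
Step 4: frontier [R1–R7 9, R3–R4 19, R5–R7 6, R4–R5 19, R2–R9 15, R4–R9 22] → take R5–R7 (6); add R7.
Step 5: frontier [R3–R4 19, R4–R5 19, R2–R7 11, R2–R9 15, R4–R9 22] → take R2–R7 (11); add R2.
Step 6: frontier [R3–R4 19, R4–R5 19, R4–R9 22] → take R3–R4 (19); add R4.
MST edges: R3–R9, R1–R3, R1–R5, R5–R7, R2–R7, R3–R4; total weight 4+9+4+6+11+19 = 53.

53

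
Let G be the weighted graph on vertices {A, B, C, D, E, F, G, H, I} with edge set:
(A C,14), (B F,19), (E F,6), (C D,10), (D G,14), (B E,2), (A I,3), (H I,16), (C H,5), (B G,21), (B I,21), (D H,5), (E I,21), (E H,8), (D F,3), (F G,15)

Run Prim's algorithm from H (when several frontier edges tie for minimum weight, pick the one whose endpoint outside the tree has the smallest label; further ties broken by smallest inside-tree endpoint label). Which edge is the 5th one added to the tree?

Prim, starting at H.
Step 1: cheapest edge leaving the tree is C H (5); add C.
Step 2: cheapest edge leaving the tree is D H (5); add D.
Step 3: cheapest edge leaving the tree is D F (3); add F.
Step 4: cheapest edge leaving the tree is E F (6); add E.
Step 5: cheapest edge leaving the tree is B E (2); add B.
Step 6: cheapest edge leaving the tree is A C (14); add A.
Step 7: cheapest edge leaving the tree is A I (3); add I.
Step 8: cheapest edge leaving the tree is D G (14); add G.
The 5th edge added is B E.

B-E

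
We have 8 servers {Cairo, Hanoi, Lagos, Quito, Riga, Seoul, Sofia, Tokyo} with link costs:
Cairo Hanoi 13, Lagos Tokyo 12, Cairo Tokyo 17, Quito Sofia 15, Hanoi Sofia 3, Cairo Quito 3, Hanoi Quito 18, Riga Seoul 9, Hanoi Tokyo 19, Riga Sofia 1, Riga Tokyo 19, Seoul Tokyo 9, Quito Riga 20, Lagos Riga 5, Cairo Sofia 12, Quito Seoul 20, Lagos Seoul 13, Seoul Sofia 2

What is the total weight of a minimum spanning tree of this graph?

35

Kruskal: consider edges lightest-first.
Riga Sofia (1): add — endpoints in different components.
Seoul Sofia (2): add — endpoints in different components.
Cairo Quito (3): add — endpoints in different components.
Hanoi Sofia (3): add — endpoints in different components.
Lagos Riga (5): add — endpoints in different components.
Riga Seoul (9): skip — Seoul and Riga already connected.
Seoul Tokyo (9): add — endpoints in different components.
Cairo Sofia (12): add — endpoints in different components.
MST edges: Riga Sofia, Seoul Sofia, Cairo Quito, Hanoi Sofia, Lagos Riga, Seoul Tokyo, Cairo Sofia; total weight 1+2+3+3+5+9+12 = 35.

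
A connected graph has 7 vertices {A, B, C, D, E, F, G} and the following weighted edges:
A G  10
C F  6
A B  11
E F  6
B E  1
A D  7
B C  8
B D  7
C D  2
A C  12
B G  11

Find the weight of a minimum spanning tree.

32

Kruskal's algorithm — process edges by increasing weight (ties by edge label):
B E (1): add — endpoints in different components.
C D (2): add — endpoints in different components.
C F (6): add — endpoints in different components.
E F (6): add — endpoints in different components.
A D (7): add — endpoints in different components.
B D (7): skip — B and D already connected.
B C (8): skip — B and C already connected.
A G (10): add — endpoints in different components.
MST edges: B E, C D, C F, E F, A D, A G; total weight 1+2+6+6+7+10 = 32.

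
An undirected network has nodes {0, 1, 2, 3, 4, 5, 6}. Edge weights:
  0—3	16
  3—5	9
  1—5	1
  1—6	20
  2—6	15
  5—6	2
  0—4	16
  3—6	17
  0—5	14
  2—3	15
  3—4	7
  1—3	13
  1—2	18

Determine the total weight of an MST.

Grow the tree from 1 using Prim:
Step 1: frontier [1—5 1, 1—3 13, 1—2 18, 1—6 20] → take 1—5 (1); add 5.
Step 2: frontier [1—3 13, 1—2 18, 1—6 20, 5—6 2, 3—5 9, 0—5 14] → take 5—6 (2); add 6.
Step 3: frontier [1—3 13, 1—2 18, 3—5 9, 0—5 14, 2—6 15, 3—6 17] → take 3—5 (9); add 3.
Step 4: frontier [1—2 18, 3—4 7, 2—3 15, 0—3 16, 0—5 14, 2—6 15] → take 3—4 (7); add 4.
Step 5: frontier [1—2 18, 2—3 15, 0—3 16, 0—4 16, 0—5 14, 2—6 15] → take 0—5 (14); add 0.
Step 6: frontier [1—2 18, 2—3 15, 2—6 15] → take 2—3 (15); add 2.
MST edges: 1—5, 5—6, 3—5, 3—4, 0—5, 2—3; total weight 1+2+9+7+14+15 = 48.

48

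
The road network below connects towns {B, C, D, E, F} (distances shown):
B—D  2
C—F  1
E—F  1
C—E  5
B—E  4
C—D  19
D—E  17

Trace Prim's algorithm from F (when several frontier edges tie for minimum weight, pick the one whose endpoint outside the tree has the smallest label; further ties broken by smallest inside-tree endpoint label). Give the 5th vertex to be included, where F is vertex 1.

Grow the tree from F using Prim:
Step 1: frontier [C—F 1, E—F 1] → take C—F (1); add C.
Step 2: frontier [C—E 5, C—D 19, E—F 1] → take E—F (1); add E.
Step 3: frontier [C—D 19, B—E 4, D—E 17] → take B—E (4); add B.
Step 4: frontier [B—D 2, C—D 19, D—E 17] → take B—D (2); add D.
Vertex order: F, C, E, B, D. The 5th vertex is D.

D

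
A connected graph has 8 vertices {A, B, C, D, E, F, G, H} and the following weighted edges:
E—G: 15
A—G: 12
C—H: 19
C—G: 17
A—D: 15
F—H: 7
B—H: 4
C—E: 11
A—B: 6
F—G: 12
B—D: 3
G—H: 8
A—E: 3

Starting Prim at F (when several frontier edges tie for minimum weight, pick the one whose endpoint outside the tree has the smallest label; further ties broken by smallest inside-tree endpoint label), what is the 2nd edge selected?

Grow the tree from F using Prim:
Step 1: cheapest edge leaving the tree is F—H (7); add H.
Step 2: cheapest edge leaving the tree is B—H (4); add B.
Step 3: cheapest edge leaving the tree is B—D (3); add D.
Step 4: cheapest edge leaving the tree is A—B (6); add A.
Step 5: cheapest edge leaving the tree is A—E (3); add E.
Step 6: cheapest edge leaving the tree is G—H (8); add G.
Step 7: cheapest edge leaving the tree is C—E (11); add C.
The 2nd edge added is B—H.

B-H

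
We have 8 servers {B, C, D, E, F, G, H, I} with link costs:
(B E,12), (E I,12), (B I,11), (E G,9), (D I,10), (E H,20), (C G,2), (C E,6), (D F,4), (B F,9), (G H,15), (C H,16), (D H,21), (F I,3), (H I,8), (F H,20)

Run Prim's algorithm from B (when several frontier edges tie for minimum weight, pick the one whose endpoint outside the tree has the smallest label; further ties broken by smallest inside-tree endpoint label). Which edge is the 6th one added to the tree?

C-E

Prim, starting at B.
Step 1: cheapest edge leaving the tree is B F (9); add F.
Step 2: cheapest edge leaving the tree is F I (3); add I.
Step 3: cheapest edge leaving the tree is D F (4); add D.
Step 4: cheapest edge leaving the tree is H I (8); add H.
Step 5: cheapest edge leaving the tree is B E (12); add E.
Step 6: cheapest edge leaving the tree is C E (6); add C.
Step 7: cheapest edge leaving the tree is C G (2); add G.
The 6th edge added is C E.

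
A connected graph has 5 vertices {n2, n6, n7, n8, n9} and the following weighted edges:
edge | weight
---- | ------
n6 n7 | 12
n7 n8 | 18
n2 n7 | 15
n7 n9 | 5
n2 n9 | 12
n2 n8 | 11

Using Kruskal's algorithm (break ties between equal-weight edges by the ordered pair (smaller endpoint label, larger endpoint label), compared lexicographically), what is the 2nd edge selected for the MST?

Sort edges by weight, then run Kruskal:
n7 n9 (5): add — endpoints in different components.
n2 n8 (11): add — endpoints in different components.
n2 n9 (12): add — endpoints in different components.
n6 n7 (12): add — endpoints in different components.
The 2nd edge added is n2 n8.

n2-n8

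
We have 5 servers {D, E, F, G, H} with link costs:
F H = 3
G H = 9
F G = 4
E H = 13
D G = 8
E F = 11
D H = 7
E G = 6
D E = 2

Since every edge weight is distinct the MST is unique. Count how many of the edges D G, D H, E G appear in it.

Kruskal's algorithm — process edges by increasing weight (ties by edge label):
D E (2): add — endpoints in different components.
F H (3): add — endpoints in different components.
F G (4): add — endpoints in different components.
E G (6): add — endpoints in different components.
MST edge set: {D E, F H, F G, E G}.
Of the listed edges, {E G} are in the MST → 1.

1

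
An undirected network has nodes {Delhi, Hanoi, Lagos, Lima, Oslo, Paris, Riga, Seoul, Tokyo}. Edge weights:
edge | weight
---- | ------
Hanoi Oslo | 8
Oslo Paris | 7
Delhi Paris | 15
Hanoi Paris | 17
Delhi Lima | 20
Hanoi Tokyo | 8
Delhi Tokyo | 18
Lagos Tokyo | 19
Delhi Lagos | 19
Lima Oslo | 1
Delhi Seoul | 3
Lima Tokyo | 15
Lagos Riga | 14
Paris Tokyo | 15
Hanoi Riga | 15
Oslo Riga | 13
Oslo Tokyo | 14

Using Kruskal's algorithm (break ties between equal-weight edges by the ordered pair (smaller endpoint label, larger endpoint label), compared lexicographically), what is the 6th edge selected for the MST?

Oslo-Riga

Kruskal's algorithm — process edges by increasing weight (ties by edge label):
Lima Oslo (1): add — endpoints in different components.
Delhi Seoul (3): add — endpoints in different components.
Oslo Paris (7): add — endpoints in different components.
Hanoi Oslo (8): add — endpoints in different components.
Hanoi Tokyo (8): add — endpoints in different components.
Oslo Riga (13): add — endpoints in different components.
Lagos Riga (14): add — endpoints in different components.
Oslo Tokyo (14): skip — Oslo and Tokyo already connected.
Delhi Paris (15): add — endpoints in different components.
The 6th edge added is Oslo Riga.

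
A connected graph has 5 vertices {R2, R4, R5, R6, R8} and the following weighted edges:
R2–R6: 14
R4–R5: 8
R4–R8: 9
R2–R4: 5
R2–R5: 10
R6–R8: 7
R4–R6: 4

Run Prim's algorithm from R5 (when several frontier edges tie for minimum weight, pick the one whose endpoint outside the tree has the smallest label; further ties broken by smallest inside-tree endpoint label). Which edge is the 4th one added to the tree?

Prim, starting at R5.
Step 1: cheapest edge leaving the tree is R4–R5 (8); add R4.
Step 2: cheapest edge leaving the tree is R4–R6 (4); add R6.
Step 3: cheapest edge leaving the tree is R2–R4 (5); add R2.
Step 4: cheapest edge leaving the tree is R6–R8 (7); add R8.
The 4th edge added is R6–R8.

R6-R8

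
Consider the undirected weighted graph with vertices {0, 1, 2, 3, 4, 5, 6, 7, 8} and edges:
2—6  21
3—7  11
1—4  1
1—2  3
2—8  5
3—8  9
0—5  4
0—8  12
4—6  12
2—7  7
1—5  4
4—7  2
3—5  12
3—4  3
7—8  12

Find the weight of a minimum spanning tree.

34

Prim's algorithm from 2:
Step 1: cheapest edge leaving the tree is 1—2 (3); add 1.
Step 2: cheapest edge leaving the tree is 1—4 (1); add 4.
Step 3: cheapest edge leaving the tree is 4—7 (2); add 7.
Step 4: cheapest edge leaving the tree is 3—4 (3); add 3.
Step 5: cheapest edge leaving the tree is 1—5 (4); add 5.
Step 6: cheapest edge leaving the tree is 0—5 (4); add 0.
Step 7: cheapest edge leaving the tree is 2—8 (5); add 8.
Step 8: cheapest edge leaving the tree is 4—6 (12); add 6.
MST edges: 1—2, 1—4, 4—7, 3—4, 1—5, 0—5, 2—8, 4—6; total weight 3+1+2+3+4+4+5+12 = 34.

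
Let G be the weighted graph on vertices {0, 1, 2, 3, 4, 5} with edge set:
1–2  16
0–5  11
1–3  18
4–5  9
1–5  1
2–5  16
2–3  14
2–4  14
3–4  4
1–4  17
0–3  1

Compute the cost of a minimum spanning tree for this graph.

Sort edges by weight, then run Kruskal:
0–3 (1): add. Components now {0,3} {1} {2} {4} {5}
1–5 (1): add. Components now {0,3} {1,5} {2} {4}
3–4 (4): add. Components now {0,3,4} {1,5} {2}
4–5 (9): add. Components now {0,1,3,4,5} {2}
0–5 (11): skip — 0 and 5 already connected.
2–3 (14): add. Components now {0,1,2,3,4,5}
MST edges: 0–3, 1–5, 3–4, 4–5, 2–3; total weight 1+1+4+9+14 = 29.

29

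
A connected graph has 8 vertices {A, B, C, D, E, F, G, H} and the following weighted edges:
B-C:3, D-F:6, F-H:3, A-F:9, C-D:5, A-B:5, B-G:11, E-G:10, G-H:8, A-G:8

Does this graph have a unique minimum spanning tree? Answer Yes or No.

No

Sort edges by weight, then run Kruskal:
B-C (3): add — endpoints in different components.
F-H (3): add — endpoints in different components.
A-B (5): add — endpoints in different components.
C-D (5): add — endpoints in different components.
D-F (6): add — endpoints in different components.
A-G (8): add — endpoints in different components.
G-H (8): skip — G and H already connected.
A-F (9): skip — A and F already connected.
E-G (10): add — endpoints in different components.
Non-tree edge G-H has weight 8, equal to the heaviest edge on its tree cycle — swapping gives another MST of the same weight. Not unique.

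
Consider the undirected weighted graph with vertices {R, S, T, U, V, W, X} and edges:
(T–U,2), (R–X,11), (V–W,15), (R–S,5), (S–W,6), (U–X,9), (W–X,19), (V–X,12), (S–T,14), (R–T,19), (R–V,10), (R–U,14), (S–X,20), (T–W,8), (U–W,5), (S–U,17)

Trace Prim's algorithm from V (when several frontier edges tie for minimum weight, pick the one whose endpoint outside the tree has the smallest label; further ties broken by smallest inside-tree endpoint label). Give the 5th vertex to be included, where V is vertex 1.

Grow the tree from V using Prim:
Step 1: cheapest edge leaving the tree is R–V (10); add R.
Step 2: cheapest edge leaving the tree is R–S (5); add S.
Step 3: cheapest edge leaving the tree is S–W (6); add W.
Step 4: cheapest edge leaving the tree is U–W (5); add U.
Step 5: cheapest edge leaving the tree is T–U (2); add T.
Step 6: cheapest edge leaving the tree is U–X (9); add X.
Vertex order: V, R, S, W, U, T, X. The 5th vertex is U.

U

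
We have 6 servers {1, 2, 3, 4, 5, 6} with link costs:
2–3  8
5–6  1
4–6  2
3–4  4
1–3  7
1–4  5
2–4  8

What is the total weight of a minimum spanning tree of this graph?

Grow the tree from 4 using Prim:
Step 1: frontier [4–6 2, 3–4 4, 1–4 5, 2–4 8] → take 4–6 (2); add 6.
Step 2: frontier [3–4 4, 1–4 5, 2–4 8, 5–6 1] → take 5–6 (1); add 5.
Step 3: frontier [3–4 4, 1–4 5, 2–4 8] → take 3–4 (4); add 3.
Step 4: frontier [1–3 7, 2–3 8, 1–4 5, 2–4 8] → take 1–4 (5); add 1.
Step 5: frontier [2–3 8, 2–4 8] → take 2–3 (8); add 2.
MST edges: 4–6, 5–6, 3–4, 1–4, 2–3; total weight 2+1+4+5+8 = 20.

20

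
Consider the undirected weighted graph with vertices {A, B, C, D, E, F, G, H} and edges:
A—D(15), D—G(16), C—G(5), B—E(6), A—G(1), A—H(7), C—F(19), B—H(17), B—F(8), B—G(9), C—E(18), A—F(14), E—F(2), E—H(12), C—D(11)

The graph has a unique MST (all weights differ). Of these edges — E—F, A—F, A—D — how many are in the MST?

Sort edges by weight, then run Kruskal:
A—G (1): add — endpoints in different components.
E—F (2): add — endpoints in different components.
C—G (5): add — endpoints in different components.
B—E (6): add — endpoints in different components.
A—H (7): add — endpoints in different components.
B—F (8): skip — B and F already connected.
B—G (9): add — endpoints in different components.
C—D (11): add — endpoints in different components.
MST edge set: {A—G, E—F, C—G, B—E, A—H, B—G, C—D}.
Of the listed edges, {E—F} are in the MST → 1.

1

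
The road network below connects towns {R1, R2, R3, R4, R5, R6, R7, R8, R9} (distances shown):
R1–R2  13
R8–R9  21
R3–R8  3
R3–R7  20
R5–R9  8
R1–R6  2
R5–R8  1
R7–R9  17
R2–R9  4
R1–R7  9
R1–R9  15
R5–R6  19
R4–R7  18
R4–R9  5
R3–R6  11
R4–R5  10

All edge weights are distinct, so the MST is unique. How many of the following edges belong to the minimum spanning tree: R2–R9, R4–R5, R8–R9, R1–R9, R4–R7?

1

Sort edges by weight, then run Kruskal:
R5–R8 (1): add — endpoints in different components.
R1–R6 (2): add — endpoints in different components.
R3–R8 (3): add — endpoints in different components.
R2–R9 (4): add — endpoints in different components.
R4–R9 (5): add — endpoints in different components.
R5–R9 (8): add — endpoints in different components.
R1–R7 (9): add — endpoints in different components.
R4–R5 (10): skip — R5 and R4 already connected.
R3–R6 (11): add — endpoints in different components.
MST edge set: {R5–R8, R1–R6, R3–R8, R2–R9, R4–R9, R5–R9, R1–R7, R3–R6}.
Of the listed edges, {R2–R9} are in the MST → 1.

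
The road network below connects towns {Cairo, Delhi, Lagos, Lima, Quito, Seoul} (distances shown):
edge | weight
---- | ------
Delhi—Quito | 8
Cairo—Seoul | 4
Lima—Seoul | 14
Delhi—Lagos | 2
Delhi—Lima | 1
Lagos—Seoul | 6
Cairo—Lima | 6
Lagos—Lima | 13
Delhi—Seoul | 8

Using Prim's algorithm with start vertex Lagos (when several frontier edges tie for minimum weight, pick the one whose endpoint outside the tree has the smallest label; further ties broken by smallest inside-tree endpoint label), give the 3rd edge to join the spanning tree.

Grow the tree from Lagos using Prim:
Step 1: frontier [Delhi—Lagos 2, Lagos—Seoul 6, Lagos—Lima 13] → take Delhi—Lagos (2); add Delhi.
Step 2: frontier [Delhi—Lima 1, Delhi—Quito 8, Delhi—Seoul 8, Lagos—Seoul 6, Lagos—Lima 13] → take Delhi—Lima (1); add Lima.
Step 3: frontier [Delhi—Quito 8, Delhi—Seoul 8, Lagos—Seoul 6, Cairo—Lima 6, Lima—Seoul 14] → take Cairo—Lima (6); add Cairo.
Step 4: frontier [Cairo—Seoul 4, Delhi—Quito 8, Delhi—Seoul 8, Lagos—Seoul 6, Lima—Seoul 14] → take Cairo—Seoul (4); add Seoul.
Step 5: frontier [Delhi—Quito 8] → take Delhi—Quito (8); add Quito.
The 3rd edge added is Cairo—Lima.

Cairo-Lima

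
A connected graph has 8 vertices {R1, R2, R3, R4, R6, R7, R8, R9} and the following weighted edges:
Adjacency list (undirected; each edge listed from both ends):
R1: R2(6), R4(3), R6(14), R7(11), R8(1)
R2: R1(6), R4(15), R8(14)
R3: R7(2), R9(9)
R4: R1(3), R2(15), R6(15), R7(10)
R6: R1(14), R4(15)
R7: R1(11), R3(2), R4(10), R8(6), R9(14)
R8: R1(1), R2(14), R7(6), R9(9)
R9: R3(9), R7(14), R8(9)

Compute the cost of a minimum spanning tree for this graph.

Kruskal: consider edges lightest-first.
R1 R8 (1): add — endpoints in different components.
R3 R7 (2): add — endpoints in different components.
R1 R4 (3): add — endpoints in different components.
R1 R2 (6): add — endpoints in different components.
R7 R8 (6): add — endpoints in different components.
R3 R9 (9): add — endpoints in different components.
R8 R9 (9): skip — R9 and R8 already connected.
R4 R7 (10): skip — R4 and R7 already connected.
R1 R7 (11): skip — R1 and R7 already connected.
R1 R6 (14): add — endpoints in different components.
MST edges: R1 R8, R3 R7, R1 R4, R1 R2, R7 R8, R3 R9, R1 R6; total weight 1+2+3+6+6+9+14 = 41.

41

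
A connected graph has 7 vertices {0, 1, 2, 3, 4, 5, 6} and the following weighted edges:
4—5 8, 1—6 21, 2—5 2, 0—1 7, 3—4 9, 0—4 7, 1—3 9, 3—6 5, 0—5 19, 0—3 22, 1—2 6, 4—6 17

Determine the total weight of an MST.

36

Prim, starting at 2.
Step 1: frontier [2—5 2, 1—2 6] → take 2—5 (2); add 5.
Step 2: frontier [1—2 6, 4—5 8, 0—5 19] → take 1—2 (6); add 1.
Step 3: frontier [0—1 7, 1—3 9, 1—6 21, 4—5 8, 0—5 19] → take 0—1 (7); add 0.
Step 4: frontier [0—4 7, 0—3 22, 1—3 9, 1—6 21, 4—5 8] → take 0—4 (7); add 4.
Step 5: frontier [0—3 22, 1—3 9, 1—6 21, 3—4 9, 4—6 17] → take 1—3 (9); add 3.
Step 6: frontier [1—6 21, 3—6 5, 4—6 17] → take 3—6 (5); add 6.
MST edges: 2—5, 1—2, 0—1, 0—4, 1—3, 3—6; total weight 2+6+7+7+9+5 = 36.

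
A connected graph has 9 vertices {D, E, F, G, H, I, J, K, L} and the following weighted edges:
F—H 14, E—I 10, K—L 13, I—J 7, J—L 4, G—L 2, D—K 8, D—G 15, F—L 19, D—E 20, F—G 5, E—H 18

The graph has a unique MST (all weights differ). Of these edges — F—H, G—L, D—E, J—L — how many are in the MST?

3

Sort edges by weight, then run Kruskal:
G—L (2): add — endpoints in different components.
J—L (4): add — endpoints in different components.
F—G (5): add — endpoints in different components.
I—J (7): add — endpoints in different components.
D—K (8): add — endpoints in different components.
E—I (10): add — endpoints in different components.
K—L (13): add — endpoints in different components.
F—H (14): add — endpoints in different components.
MST edge set: {G—L, J—L, F—G, I—J, D—K, E—I, K—L, F—H}.
Of the listed edges, {F—H, G—L, J—L} are in the MST → 3.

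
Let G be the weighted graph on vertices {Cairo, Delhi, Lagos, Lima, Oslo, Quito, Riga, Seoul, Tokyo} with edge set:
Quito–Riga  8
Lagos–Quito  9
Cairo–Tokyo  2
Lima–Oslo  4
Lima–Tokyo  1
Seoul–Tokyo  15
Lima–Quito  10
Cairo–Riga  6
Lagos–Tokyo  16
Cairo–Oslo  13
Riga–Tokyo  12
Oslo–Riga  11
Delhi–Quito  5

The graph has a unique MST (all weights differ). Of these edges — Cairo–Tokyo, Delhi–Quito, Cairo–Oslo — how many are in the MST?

Kruskal's algorithm — process edges by increasing weight (ties by edge label):
Lima–Tokyo (1): add — endpoints in different components.
Cairo–Tokyo (2): add — endpoints in different components.
Lima–Oslo (4): add — endpoints in different components.
Delhi–Quito (5): add — endpoints in different components.
Cairo–Riga (6): add — endpoints in different components.
Quito–Riga (8): add — endpoints in different components.
Lagos–Quito (9): add — endpoints in different components.
Lima–Quito (10): skip — Quito and Lima already connected.
Oslo–Riga (11): skip — Riga and Oslo already connected.
Riga–Tokyo (12): skip — Riga and Tokyo already connected.
Cairo–Oslo (13): skip — Cairo and Oslo already connected.
Seoul–Tokyo (15): add — endpoints in different components.
MST edge set: {Lima–Tokyo, Cairo–Tokyo, Lima–Oslo, Delhi–Quito, Cairo–Riga, Quito–Riga, Lagos–Quito, Seoul–Tokyo}.
Of the listed edges, {Cairo–Tokyo, Delhi–Quito} are in the MST → 2.

2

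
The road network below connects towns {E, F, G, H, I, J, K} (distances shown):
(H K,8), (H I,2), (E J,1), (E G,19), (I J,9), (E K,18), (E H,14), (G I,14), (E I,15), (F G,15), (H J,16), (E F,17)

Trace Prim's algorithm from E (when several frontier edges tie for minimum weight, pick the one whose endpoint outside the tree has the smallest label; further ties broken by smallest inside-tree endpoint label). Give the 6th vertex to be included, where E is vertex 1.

G

Prim, starting at E.
Step 1: frontier [E J 1, E H 14, E I 15, E F 17, E K 18, E G 19] → take E J (1); add J.
Step 2: frontier [E H 14, E I 15, E F 17, E K 18, E G 19, I J 9, H J 16] → take I J (9); add I.
Step 3: frontier [E H 14, E F 17, E K 18, E G 19, H I 2, G I 14, H J 16] → take H I (2); add H.
Step 4: frontier [E F 17, E K 18, E G 19, H K 8, G I 14] → take H K (8); add K.
Step 5: frontier [E F 17, E G 19, G I 14] → take G I (14); add G.
Step 6: frontier [E F 17, F G 15] → take F G (15); add F.
Vertex order: E, J, I, H, K, G, F. The 6th vertex is G.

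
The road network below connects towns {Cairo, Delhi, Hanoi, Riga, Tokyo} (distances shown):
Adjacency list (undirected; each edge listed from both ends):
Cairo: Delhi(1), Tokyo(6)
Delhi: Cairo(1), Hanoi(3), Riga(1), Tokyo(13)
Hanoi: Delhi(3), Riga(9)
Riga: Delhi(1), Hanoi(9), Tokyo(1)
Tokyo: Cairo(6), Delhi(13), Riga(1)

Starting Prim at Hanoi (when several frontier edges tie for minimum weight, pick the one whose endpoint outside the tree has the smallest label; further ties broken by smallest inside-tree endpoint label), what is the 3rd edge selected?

Prim, starting at Hanoi.
Step 1: frontier [Delhi–Hanoi 3, Hanoi–Riga 9] → take Delhi–Hanoi (3); add Delhi.
Step 2: frontier [Cairo–Delhi 1, Delhi–Riga 1, Delhi–Tokyo 13, Hanoi–Riga 9] → take Cairo–Delhi (1); add Cairo.
Step 3: frontier [Cairo–Tokyo 6, Delhi–Riga 1, Delhi–Tokyo 13, Hanoi–Riga 9] → take Delhi–Riga (1); add Riga.
Step 4: frontier [Cairo–Tokyo 6, Delhi–Tokyo 13, Riga–Tokyo 1] → take Riga–Tokyo (1); add Tokyo.
The 3rd edge added is Delhi–Riga.

Delhi-Riga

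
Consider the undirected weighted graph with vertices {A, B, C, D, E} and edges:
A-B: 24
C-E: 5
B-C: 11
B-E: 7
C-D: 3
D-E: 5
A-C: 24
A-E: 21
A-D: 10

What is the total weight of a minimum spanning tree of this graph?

25

Prim, starting at E.
Step 1: frontier [C-E 5, D-E 5, B-E 7, A-E 21] → take C-E (5); add C.
Step 2: frontier [C-D 3, B-C 11, A-C 24, D-E 5, B-E 7, A-E 21] → take C-D (3); add D.
Step 3: frontier [B-C 11, A-C 24, A-D 10, B-E 7, A-E 21] → take B-E (7); add B.
Step 4: frontier [A-B 24, A-C 24, A-D 10, A-E 21] → take A-D (10); add A.
MST edges: C-E, C-D, B-E, A-D; total weight 5+3+7+10 = 25.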